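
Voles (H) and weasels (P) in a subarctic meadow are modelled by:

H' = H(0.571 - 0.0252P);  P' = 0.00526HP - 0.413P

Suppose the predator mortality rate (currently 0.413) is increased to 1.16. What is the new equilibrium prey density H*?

At the interior fixed point, setting dP/dt = 0 with P > 0 fixes H* = (predator death rate)/(HP coefficient) — independent of the other coefficients.
With the change, H* = 1.16/0.00526 = 221; it rises from 78.5.

H* ≈ 221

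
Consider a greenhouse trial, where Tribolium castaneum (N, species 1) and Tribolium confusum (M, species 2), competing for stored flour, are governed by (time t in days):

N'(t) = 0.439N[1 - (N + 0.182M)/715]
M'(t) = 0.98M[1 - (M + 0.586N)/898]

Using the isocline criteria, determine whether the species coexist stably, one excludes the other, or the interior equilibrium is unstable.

Compare the nullcline intercepts: K1/α12 = 715/0.182 = 3930 > K2 = 898; K2/α21 = 898/0.586 = 1530 > K1 = 715.
Since both inequalities hold, each species can invade when rare, so the interior equilibrium is stable.

stable coexistence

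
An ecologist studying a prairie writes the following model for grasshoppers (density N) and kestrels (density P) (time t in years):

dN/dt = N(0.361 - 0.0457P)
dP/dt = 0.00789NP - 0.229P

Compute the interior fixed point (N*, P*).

N* ≈ 29, P* ≈ 7.9

Set dP/dt = 0 with P > 0: 0.00789N - 0.229 = 0, so N* = 0.229/0.00789 = 29.
Set dN/dt = 0 with N > 0: 0.361 - 0.0457P = 0, so P* = 0.361/0.0457 = 7.9.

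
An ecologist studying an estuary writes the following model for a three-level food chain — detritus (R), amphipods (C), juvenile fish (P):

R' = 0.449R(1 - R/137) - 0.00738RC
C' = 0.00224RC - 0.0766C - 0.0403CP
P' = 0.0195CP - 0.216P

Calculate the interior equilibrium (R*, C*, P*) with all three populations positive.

R* ≈ 112, C* ≈ 11.1, P* ≈ 4.33

From dP/dt = 0: 0.0195C* = 0.216, so C* = 11.1.
From dR/dt = 0: 0.449(1 - R*/137) = 0.00738·11.1, giving R* = 137·(1 - 0.182) = 112.
From dC/dt = 0: 0.00224·112 - 0.0766 = 0.0403P*, so P* = 0.174/0.0403 = 4.33.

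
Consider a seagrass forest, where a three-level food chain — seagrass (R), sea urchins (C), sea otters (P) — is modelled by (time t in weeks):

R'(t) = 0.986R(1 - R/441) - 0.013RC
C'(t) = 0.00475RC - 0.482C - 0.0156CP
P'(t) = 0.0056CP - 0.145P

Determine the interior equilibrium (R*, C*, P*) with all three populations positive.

From dP/dt = 0: 0.0056C* = 0.145, so C* = 25.9.
From dR/dt = 0: 0.986(1 - R*/441) = 0.013·25.9, giving R* = 441·(1 - 0.341) = 290.
From dC/dt = 0: 0.00475·290 - 0.482 = 0.0156P*, so P* = 0.898/0.0156 = 57.5.

R* ≈ 290, C* ≈ 25.9, P* ≈ 57.5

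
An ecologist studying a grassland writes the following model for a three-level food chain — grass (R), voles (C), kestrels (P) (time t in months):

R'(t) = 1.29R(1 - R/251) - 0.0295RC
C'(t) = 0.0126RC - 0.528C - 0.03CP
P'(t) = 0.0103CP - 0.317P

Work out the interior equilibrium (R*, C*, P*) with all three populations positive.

From dP/dt = 0: 0.0103C* = 0.317, so C* = 30.8.
From dR/dt = 0: 1.29(1 - R*/251) = 0.0295·30.8, giving R* = 251·(1 - 0.704) = 74.3.
From dC/dt = 0: 0.0126·74.3 - 0.528 = 0.03P*, so P* = 0.409/0.03 = 13.6.

R* ≈ 74.3, C* ≈ 30.8, P* ≈ 13.6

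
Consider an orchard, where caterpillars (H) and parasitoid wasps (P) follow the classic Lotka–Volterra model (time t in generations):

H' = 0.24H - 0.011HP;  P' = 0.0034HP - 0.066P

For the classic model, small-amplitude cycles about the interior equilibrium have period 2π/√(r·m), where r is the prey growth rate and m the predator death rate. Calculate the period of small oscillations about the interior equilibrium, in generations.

T ≈ 49.9 generations

Here r = 0.24 and m = 0.066, so r·m = 0.0158.
ω = √0.0158 = 0.126 per generation, hence T = 2π/ω ≈ 49.9 generations.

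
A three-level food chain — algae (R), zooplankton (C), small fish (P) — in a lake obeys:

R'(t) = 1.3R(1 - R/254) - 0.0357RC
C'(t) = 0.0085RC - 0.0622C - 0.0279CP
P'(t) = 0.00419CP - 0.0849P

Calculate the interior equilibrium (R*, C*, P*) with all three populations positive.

R* ≈ 113, C* ≈ 20.3, P* ≈ 32.1

From dP/dt = 0: 0.00419C* = 0.0849, so C* = 20.3.
From dR/dt = 0: 1.3(1 - R*/254) = 0.0357·20.3, giving R* = 254·(1 - 0.556) = 113.
From dC/dt = 0: 0.0085·113 - 0.0622 = 0.0279P*, so P* = 0.895/0.0279 = 32.1.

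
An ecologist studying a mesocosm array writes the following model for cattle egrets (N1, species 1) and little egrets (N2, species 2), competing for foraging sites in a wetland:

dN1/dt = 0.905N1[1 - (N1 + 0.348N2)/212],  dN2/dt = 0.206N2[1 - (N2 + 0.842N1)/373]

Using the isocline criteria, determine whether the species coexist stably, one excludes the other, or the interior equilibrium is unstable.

stable coexistence

Compare the nullcline intercepts: K1/α12 = 212/0.348 = 609 > K2 = 373; K2/α21 = 373/0.842 = 443 > K1 = 212.
Since both inequalities hold, each species can invade when rare, so the interior equilibrium is stable.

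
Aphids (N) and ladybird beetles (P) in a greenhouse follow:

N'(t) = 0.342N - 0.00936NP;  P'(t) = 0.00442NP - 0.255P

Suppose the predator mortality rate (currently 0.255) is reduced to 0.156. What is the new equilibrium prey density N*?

N* ≈ 35.3

At the interior fixed point, setting dP/dt = 0 with P > 0 fixes N* = (predator death rate)/(NP coefficient) — independent of the other coefficients.
With the change, N* = 0.156/0.00442 = 35.3; it falls from 57.7.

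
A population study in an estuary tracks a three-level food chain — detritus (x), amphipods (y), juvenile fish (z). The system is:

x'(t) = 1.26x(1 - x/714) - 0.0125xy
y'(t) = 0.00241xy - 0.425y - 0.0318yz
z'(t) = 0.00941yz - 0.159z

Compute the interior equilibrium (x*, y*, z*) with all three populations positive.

From dz/dt = 0: 0.00941y* = 0.159, so y* = 16.9.
From dx/dt = 0: 1.26(1 - x*/714) = 0.0125·16.9, giving x* = 714·(1 - 0.168) = 594.
From dy/dt = 0: 0.00241·594 - 0.425 = 0.0318z*, so z* = 1.01/0.0318 = 31.7.

x* ≈ 594, y* ≈ 16.9, z* ≈ 31.7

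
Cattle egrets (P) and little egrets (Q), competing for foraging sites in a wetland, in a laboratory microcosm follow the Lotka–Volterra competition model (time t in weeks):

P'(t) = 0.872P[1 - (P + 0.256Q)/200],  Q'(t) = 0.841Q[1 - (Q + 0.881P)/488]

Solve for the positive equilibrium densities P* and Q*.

P* ≈ 96.9, Q* ≈ 403

Setting both brackets to zero gives the nullclines P + 0.256Q = 200 and 0.881P + Q = 488.
Substituting Q = 488 - 0.881P into the first: P(1 - 0.256·0.881) = 200 - 0.256·488.
So P* = 75.1/0.774 = 96.9, and then Q* = 488 - 0.881·96.9 = 403.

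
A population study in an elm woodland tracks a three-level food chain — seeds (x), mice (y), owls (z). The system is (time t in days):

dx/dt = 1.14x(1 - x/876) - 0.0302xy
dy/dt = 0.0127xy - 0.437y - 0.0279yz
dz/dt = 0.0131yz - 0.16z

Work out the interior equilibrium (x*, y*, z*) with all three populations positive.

From dz/dt = 0: 0.0131y* = 0.16, so y* = 12.2.
From dx/dt = 0: 1.14(1 - x*/876) = 0.0302·12.2, giving x* = 876·(1 - 0.324) = 593.
From dy/dt = 0: 0.0127·593 - 0.437 = 0.0279z*, so z* = 7.09/0.0279 = 254.

x* ≈ 593, y* ≈ 12.2, z* ≈ 254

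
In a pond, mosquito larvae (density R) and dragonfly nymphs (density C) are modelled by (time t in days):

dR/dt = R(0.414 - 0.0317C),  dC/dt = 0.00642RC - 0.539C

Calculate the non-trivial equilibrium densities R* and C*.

R* ≈ 84, C* ≈ 13.1

Set dC/dt = 0 with C > 0: 0.00642R - 0.539 = 0, so R* = 0.539/0.00642 = 84.
Set dR/dt = 0 with R > 0: 0.414 - 0.0317C = 0, so C* = 0.414/0.0317 = 13.1.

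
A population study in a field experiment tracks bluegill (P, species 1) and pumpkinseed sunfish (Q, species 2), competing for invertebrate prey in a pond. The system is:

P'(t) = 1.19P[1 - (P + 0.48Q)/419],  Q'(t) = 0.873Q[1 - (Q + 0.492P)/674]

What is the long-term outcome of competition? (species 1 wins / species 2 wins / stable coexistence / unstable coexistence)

Compare the nullcline intercepts: K1/α12 = 419/0.48 = 873 > K2 = 674; K2/α21 = 674/0.492 = 1370 > K1 = 419.
Since both inequalities hold, each species can invade when rare, so the interior equilibrium is stable.

stable coexistence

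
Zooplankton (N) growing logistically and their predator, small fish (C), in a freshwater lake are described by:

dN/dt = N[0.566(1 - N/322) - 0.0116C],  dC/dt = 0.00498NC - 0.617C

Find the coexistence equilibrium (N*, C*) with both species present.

N* ≈ 124, C* ≈ 30

From dC/dt = 0 with C > 0: 0.00498N* = 0.617, so N* = 124.
Substitute into dN/dt = 0: 0.566(1 - 124/322) = 0.0116C*.
The bracket is 0.615, giving C* = 0.348/0.0116 = 30.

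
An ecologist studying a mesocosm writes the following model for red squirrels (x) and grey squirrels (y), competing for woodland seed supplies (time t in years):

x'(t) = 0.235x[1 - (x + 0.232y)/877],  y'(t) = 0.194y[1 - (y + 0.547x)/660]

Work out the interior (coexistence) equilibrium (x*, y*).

x* ≈ 829, y* ≈ 206

Setting both brackets to zero gives the nullclines x + 0.232y = 877 and 0.547x + y = 660.
Substituting y = 660 - 0.547x into the first: x(1 - 0.232·0.547) = 877 - 0.232·660.
So x* = 724/0.873 = 829, and then y* = 660 - 0.547·829 = 206.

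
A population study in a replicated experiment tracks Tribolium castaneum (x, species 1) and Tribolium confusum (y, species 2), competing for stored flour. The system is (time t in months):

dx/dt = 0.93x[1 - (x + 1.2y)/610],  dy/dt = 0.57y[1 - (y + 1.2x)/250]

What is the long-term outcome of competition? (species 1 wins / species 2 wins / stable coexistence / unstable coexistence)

Compare the nullcline intercepts: K1/α12 = 610/1.2 = 508 > K2 = 250; K2/α21 = 250/1.2 = 208 < K1 = 610.
Since the inequalities point opposite ways, species 1 can invade but species 2 cannot.

species 1 excludes species 2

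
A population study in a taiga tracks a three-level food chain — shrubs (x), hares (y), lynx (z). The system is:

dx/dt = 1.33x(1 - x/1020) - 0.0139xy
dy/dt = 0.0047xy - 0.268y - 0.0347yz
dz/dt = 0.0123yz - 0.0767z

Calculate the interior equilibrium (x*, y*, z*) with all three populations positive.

x* ≈ 954, y* ≈ 6.24, z* ≈ 121

From dz/dt = 0: 0.0123y* = 0.0767, so y* = 6.24.
From dx/dt = 0: 1.33(1 - x*/1020) = 0.0139·6.24, giving x* = 1020·(1 - 0.0652) = 954.
From dy/dt = 0: 0.0047·954 - 0.268 = 0.0347z*, so z* = 4.21/0.0347 = 121.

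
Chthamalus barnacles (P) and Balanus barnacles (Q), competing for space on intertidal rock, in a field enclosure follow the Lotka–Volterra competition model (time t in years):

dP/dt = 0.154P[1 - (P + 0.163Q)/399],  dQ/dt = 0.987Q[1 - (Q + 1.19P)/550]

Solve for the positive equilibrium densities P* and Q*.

P* ≈ 384, Q* ≈ 93.3

Setting both brackets to zero gives the nullclines P + 0.163Q = 399 and 1.19P + Q = 550.
Substituting Q = 550 - 1.19P into the first: P(1 - 0.163·1.19) = 399 - 0.163·550.
So P* = 309/0.806 = 384, and then Q* = 550 - 1.19·384 = 93.3.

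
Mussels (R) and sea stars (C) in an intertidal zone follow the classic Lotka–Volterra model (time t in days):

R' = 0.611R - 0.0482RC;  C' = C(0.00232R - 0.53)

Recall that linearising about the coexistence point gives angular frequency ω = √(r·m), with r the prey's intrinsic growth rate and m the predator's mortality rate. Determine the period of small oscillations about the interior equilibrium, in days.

Here r = 0.611 and m = 0.53, so r·m = 0.324.
ω = √0.324 = 0.569 per day, hence T = 2π/ω ≈ 11 days.

T ≈ 11 days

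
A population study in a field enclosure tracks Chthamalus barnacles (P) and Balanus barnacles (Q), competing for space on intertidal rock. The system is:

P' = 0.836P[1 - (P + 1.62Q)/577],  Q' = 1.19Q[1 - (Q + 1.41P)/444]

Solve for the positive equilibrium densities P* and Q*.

P* ≈ 111, Q* ≈ 288

Setting both brackets to zero gives the nullclines P + 1.62Q = 577 and 1.41P + Q = 444.
Substituting Q = 444 - 1.41P into the first: P(1 - 1.62·1.41) = 577 - 1.62·444.
So P* = -142/-1.28 = 111, and then Q* = 444 - 1.41·111 = 288.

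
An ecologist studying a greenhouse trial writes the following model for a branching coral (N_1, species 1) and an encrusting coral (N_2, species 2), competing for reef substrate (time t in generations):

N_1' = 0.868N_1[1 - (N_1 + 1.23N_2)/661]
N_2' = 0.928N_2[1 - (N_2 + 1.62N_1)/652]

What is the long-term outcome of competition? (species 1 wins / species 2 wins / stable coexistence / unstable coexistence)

unstable coexistence (outcome depends on initial conditions)

Compare the nullcline intercepts: K1/α12 = 661/1.23 = 537 < K2 = 652; K2/α21 = 652/1.62 = 402 < K1 = 661.
Since both are reversed, neither can invade when rare; the interior point is a saddle.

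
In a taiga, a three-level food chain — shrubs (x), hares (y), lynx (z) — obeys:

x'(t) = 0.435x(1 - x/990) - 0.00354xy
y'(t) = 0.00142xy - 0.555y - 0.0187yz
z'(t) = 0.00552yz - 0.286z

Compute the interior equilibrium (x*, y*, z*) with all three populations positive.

x* ≈ 573, y* ≈ 51.8, z* ≈ 13.8

From dz/dt = 0: 0.00552y* = 0.286, so y* = 51.8.
From dx/dt = 0: 0.435(1 - x*/990) = 0.00354·51.8, giving x* = 990·(1 - 0.422) = 573.
From dy/dt = 0: 0.00142·573 - 0.555 = 0.0187z*, so z* = 0.258/0.0187 = 13.8.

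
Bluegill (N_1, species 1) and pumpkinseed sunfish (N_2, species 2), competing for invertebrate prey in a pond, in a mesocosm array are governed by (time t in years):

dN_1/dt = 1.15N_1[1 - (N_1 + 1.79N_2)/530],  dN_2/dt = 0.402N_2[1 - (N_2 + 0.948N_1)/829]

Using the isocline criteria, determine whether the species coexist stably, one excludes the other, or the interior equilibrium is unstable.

species 2 excludes species 1

Compare the nullcline intercepts: K1/α12 = 530/1.79 = 296 < K2 = 829; K2/α21 = 829/0.948 = 874 > K1 = 530.
Since the inequalities point opposite ways, species 2 can invade but species 1 cannot.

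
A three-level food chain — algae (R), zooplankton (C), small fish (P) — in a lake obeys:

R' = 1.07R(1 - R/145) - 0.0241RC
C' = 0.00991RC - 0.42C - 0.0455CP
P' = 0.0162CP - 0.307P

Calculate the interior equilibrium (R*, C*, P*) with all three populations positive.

From dP/dt = 0: 0.0162C* = 0.307, so C* = 19.
From dR/dt = 0: 1.07(1 - R*/145) = 0.0241·19, giving R* = 145·(1 - 0.427) = 83.1.
From dC/dt = 0: 0.00991·83.1 - 0.42 = 0.0455P*, so P* = 0.404/0.0455 = 8.87.

R* ≈ 83.1, C* ≈ 19, P* ≈ 8.87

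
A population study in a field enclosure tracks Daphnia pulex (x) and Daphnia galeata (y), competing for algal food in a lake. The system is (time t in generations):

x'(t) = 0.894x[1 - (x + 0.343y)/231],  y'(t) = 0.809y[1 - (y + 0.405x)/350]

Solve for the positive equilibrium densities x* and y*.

Setting both brackets to zero gives the nullclines x + 0.343y = 231 and 0.405x + y = 350.
Substituting y = 350 - 0.405x into the first: x(1 - 0.343·0.405) = 231 - 0.343·350.
So x* = 111/0.861 = 129, and then y* = 350 - 0.405·129 = 298.

x* ≈ 129, y* ≈ 298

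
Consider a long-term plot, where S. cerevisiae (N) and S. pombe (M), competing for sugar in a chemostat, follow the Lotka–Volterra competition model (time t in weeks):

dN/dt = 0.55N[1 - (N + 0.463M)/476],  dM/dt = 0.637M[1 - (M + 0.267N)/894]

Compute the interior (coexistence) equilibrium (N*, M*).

N* ≈ 70.8, M* ≈ 875

Setting both brackets to zero gives the nullclines N + 0.463M = 476 and 0.267N + M = 894.
Substituting M = 894 - 0.267N into the first: N(1 - 0.463·0.267) = 476 - 0.463·894.
So N* = 62.1/0.876 = 70.8, and then M* = 894 - 0.267·70.8 = 875.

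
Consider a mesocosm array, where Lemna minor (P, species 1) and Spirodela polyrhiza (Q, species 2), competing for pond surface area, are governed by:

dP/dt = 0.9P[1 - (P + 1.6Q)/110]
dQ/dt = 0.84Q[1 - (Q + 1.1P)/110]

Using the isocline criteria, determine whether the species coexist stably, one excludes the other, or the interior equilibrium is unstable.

unstable coexistence (outcome depends on initial conditions)

Compare the nullcline intercepts: K1/α12 = 110/1.6 = 68.8 < K2 = 110; K2/α21 = 110/1.1 = 100 < K1 = 110.
Since both are reversed, neither can invade when rare; the interior point is a saddle.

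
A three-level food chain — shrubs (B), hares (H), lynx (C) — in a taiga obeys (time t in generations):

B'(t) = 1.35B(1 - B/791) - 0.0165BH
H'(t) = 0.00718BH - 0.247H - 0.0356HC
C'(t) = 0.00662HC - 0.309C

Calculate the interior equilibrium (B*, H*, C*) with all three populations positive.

B* ≈ 340, H* ≈ 46.7, C* ≈ 61.6

From dC/dt = 0: 0.00662H* = 0.309, so H* = 46.7.
From dB/dt = 0: 1.35(1 - B*/791) = 0.0165·46.7, giving B* = 791·(1 - 0.57) = 340.
From dH/dt = 0: 0.00718·340 - 0.247 = 0.0356C*, so C* = 2.19/0.0356 = 61.6.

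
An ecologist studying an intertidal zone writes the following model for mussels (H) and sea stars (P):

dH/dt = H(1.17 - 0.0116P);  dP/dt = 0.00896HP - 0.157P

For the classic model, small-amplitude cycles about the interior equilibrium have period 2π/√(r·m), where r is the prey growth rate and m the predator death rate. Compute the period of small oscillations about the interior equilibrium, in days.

T ≈ 14.7 days

Here r = 1.17 and m = 0.157, so r·m = 0.184.
ω = √0.184 = 0.429 per day, hence T = 2π/ω ≈ 14.7 days.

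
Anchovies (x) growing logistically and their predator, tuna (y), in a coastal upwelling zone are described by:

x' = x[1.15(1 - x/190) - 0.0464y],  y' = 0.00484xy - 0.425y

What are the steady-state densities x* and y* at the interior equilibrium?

From dy/dt = 0 with y > 0: 0.00484x* = 0.425, so x* = 87.8.
Substitute into dx/dt = 0: 1.15(1 - 87.8/190) = 0.0464y*.
The bracket is 0.538, giving y* = 0.619/0.0464 = 13.3.

x* ≈ 87.8, y* ≈ 13.3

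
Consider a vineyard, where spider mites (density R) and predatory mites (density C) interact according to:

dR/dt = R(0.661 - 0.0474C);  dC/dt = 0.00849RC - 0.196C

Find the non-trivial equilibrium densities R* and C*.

R* ≈ 23.1, C* ≈ 13.9

Set dC/dt = 0 with C > 0: 0.00849R - 0.196 = 0, so R* = 0.196/0.00849 = 23.1.
Set dR/dt = 0 with R > 0: 0.661 - 0.0474C = 0, so C* = 0.661/0.0474 = 13.9.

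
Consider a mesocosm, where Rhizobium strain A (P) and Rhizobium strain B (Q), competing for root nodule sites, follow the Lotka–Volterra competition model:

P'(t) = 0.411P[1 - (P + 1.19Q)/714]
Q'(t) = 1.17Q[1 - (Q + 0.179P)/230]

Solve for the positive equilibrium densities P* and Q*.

P* ≈ 559, Q* ≈ 130

Setting both brackets to zero gives the nullclines P + 1.19Q = 714 and 0.179P + Q = 230.
Substituting Q = 230 - 0.179P into the first: P(1 - 1.19·0.179) = 714 - 1.19·230.
So P* = 440/0.787 = 559, and then Q* = 230 - 0.179·559 = 130.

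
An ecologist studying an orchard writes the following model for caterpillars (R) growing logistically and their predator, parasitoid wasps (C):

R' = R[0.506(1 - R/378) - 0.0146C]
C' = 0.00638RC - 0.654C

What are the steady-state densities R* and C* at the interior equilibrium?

R* ≈ 103, C* ≈ 25.3

From dC/dt = 0 with C > 0: 0.00638R* = 0.654, so R* = 103.
Substitute into dR/dt = 0: 0.506(1 - 103/378) = 0.0146C*.
The bracket is 0.729, giving C* = 0.369/0.0146 = 25.3.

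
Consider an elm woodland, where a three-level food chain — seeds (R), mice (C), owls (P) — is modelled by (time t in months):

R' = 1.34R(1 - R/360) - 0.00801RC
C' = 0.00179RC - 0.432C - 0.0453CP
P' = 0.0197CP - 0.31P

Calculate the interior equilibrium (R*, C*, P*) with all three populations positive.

R* ≈ 326, C* ≈ 15.7, P* ≈ 3.35

From dP/dt = 0: 0.0197C* = 0.31, so C* = 15.7.
From dR/dt = 0: 1.34(1 - R*/360) = 0.00801·15.7, giving R* = 360·(1 - 0.0941) = 326.
From dC/dt = 0: 0.00179·326 - 0.432 = 0.0453P*, so P* = 0.152/0.0453 = 3.35.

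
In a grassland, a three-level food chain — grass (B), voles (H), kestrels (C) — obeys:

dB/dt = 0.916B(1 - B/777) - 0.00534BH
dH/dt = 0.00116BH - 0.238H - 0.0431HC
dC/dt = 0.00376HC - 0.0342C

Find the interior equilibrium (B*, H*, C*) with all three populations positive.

From dC/dt = 0: 0.00376H* = 0.0342, so H* = 9.1.
From dB/dt = 0: 0.916(1 - B*/777) = 0.00534·9.1, giving B* = 777·(1 - 0.053) = 736.
From dH/dt = 0: 0.00116·736 - 0.238 = 0.0431C*, so C* = 0.616/0.0431 = 14.3.

B* ≈ 736, H* ≈ 9.1, C* ≈ 14.3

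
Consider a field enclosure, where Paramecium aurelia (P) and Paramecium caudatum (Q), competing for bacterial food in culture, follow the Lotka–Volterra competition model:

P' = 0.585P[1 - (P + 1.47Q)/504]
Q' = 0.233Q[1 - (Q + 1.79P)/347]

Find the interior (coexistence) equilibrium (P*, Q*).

P* ≈ 3.73, Q* ≈ 340

Setting both brackets to zero gives the nullclines P + 1.47Q = 504 and 1.79P + Q = 347.
Substituting Q = 347 - 1.79P into the first: P(1 - 1.47·1.79) = 504 - 1.47·347.
So P* = -6.09/-1.63 = 3.73, and then Q* = 347 - 1.79·3.73 = 340.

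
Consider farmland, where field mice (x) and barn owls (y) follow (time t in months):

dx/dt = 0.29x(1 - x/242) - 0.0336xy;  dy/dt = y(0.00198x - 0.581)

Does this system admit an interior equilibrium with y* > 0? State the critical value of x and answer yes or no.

Threshold x = 293; K < 293, so no, the predator goes extinct.

The predator equation gives dy/dt > 0 only when x > 0.581/0.00198 = 293.
Without the predator, x → K = 242. Since 242 < 293, the predator cannot invade.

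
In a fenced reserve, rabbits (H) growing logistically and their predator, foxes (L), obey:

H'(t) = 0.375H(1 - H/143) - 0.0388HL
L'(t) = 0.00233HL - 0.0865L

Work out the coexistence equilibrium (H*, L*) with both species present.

From dL/dt = 0 with L > 0: 0.00233H* = 0.0865, so H* = 37.1.
Substitute into dH/dt = 0: 0.375(1 - 37.1/143) = 0.0388L*.
The bracket is 0.74, giving L* = 0.278/0.0388 = 7.16.

H* ≈ 37.1, L* ≈ 7.16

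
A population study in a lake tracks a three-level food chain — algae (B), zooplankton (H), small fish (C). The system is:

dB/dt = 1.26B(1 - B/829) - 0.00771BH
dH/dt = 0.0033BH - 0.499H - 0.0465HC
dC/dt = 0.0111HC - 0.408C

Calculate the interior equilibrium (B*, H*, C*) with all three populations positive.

B* ≈ 643, H* ≈ 36.8, C* ≈ 34.9

From dC/dt = 0: 0.0111H* = 0.408, so H* = 36.8.
From dB/dt = 0: 1.26(1 - B*/829) = 0.00771·36.8, giving B* = 829·(1 - 0.225) = 643.
From dH/dt = 0: 0.0033·643 - 0.499 = 0.0465C*, so C* = 1.62/0.0465 = 34.9.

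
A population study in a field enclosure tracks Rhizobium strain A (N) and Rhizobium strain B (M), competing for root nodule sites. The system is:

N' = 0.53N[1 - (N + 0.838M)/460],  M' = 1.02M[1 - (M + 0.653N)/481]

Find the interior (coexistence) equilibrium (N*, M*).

N* ≈ 126, M* ≈ 399

Setting both brackets to zero gives the nullclines N + 0.838M = 460 and 0.653N + M = 481.
Substituting M = 481 - 0.653N into the first: N(1 - 0.838·0.653) = 460 - 0.838·481.
So N* = 56.9/0.453 = 126, and then M* = 481 - 0.653·126 = 399.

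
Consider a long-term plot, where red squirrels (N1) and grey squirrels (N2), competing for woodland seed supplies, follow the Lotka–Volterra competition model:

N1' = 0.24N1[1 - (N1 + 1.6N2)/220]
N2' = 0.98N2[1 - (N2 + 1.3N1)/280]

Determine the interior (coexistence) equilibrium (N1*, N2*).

Setting both brackets to zero gives the nullclines N1 + 1.6N2 = 220 and 1.3N1 + N2 = 280.
Substituting N2 = 280 - 1.3N1 into the first: N1(1 - 1.6·1.3) = 220 - 1.6·280.
So N1* = -228/-1.08 = 211, and then N2* = 280 - 1.3·211 = 5.56.

N1* ≈ 211, N2* ≈ 5.56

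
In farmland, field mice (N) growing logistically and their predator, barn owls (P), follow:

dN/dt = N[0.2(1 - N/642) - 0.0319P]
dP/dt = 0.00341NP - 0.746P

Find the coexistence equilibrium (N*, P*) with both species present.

N* ≈ 219, P* ≈ 4.13

From dP/dt = 0 with P > 0: 0.00341N* = 0.746, so N* = 219.
Substitute into dN/dt = 0: 0.2(1 - 219/642) = 0.0319P*.
The bracket is 0.659, giving P* = 0.132/0.0319 = 4.13.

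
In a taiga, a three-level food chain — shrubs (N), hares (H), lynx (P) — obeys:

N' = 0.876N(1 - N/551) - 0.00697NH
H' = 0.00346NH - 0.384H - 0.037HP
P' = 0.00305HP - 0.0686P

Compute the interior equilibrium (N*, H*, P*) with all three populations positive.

From dP/dt = 0: 0.00305H* = 0.0686, so H* = 22.5.
From dN/dt = 0: 0.876(1 - N*/551) = 0.00697·22.5, giving N* = 551·(1 - 0.179) = 452.
From dH/dt = 0: 0.00346·452 - 0.384 = 0.037P*, so P* = 1.18/0.037 = 31.9.

N* ≈ 452, H* ≈ 22.5, P* ≈ 31.9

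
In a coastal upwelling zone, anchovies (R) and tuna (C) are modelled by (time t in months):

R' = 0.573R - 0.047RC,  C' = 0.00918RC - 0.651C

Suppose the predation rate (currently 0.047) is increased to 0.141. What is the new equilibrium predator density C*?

C* ≈ 4.06

At the interior fixed point, setting dR/dt = 0 with R > 0 fixes C* = (prey growth rate)/(RC coefficient) — independent of the other coefficients.
With the change, C* = 0.573/0.141 = 4.06; it falls from 12.2.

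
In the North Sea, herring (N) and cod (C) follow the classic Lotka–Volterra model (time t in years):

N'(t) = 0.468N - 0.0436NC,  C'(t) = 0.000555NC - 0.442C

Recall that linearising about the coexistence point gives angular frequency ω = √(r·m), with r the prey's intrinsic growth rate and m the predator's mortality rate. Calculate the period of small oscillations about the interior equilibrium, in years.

T ≈ 13.8 years

Here r = 0.468 and m = 0.442, so r·m = 0.207.
ω = √0.207 = 0.455 per year, hence T = 2π/ω ≈ 13.8 years.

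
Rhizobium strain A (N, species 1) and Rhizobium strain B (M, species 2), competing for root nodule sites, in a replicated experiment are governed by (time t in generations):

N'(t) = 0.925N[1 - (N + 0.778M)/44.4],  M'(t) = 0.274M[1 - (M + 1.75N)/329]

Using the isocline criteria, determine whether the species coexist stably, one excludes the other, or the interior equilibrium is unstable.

Compare the nullcline intercepts: K1/α12 = 44.4/0.778 = 57.1 < K2 = 329; K2/α21 = 329/1.75 = 188 > K1 = 44.4.
Since the inequalities point opposite ways, species 2 can invade but species 1 cannot.

species 2 excludes species 1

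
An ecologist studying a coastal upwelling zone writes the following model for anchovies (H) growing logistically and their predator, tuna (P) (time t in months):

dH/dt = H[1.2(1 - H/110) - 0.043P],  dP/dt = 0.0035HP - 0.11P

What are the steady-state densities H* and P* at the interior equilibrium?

H* ≈ 31.4, P* ≈ 19.9

From dP/dt = 0 with P > 0: 0.0035H* = 0.11, so H* = 31.4.
Substitute into dH/dt = 0: 1.2(1 - 31.4/110) = 0.043P*.
The bracket is 0.714, giving P* = 0.857/0.043 = 19.9.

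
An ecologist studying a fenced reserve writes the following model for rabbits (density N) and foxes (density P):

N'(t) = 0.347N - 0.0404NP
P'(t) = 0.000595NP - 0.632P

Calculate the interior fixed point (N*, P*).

Set dP/dt = 0 with P > 0: 0.000595N - 0.632 = 0, so N* = 0.632/0.000595 = 1060.
Set dN/dt = 0 with N > 0: 0.347 - 0.0404P = 0, so P* = 0.347/0.0404 = 8.59.

N* ≈ 1060, P* ≈ 8.59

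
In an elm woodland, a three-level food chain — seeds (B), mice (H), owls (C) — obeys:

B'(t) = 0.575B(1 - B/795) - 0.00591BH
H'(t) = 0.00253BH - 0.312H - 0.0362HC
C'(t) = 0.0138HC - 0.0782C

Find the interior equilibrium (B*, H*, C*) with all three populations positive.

B* ≈ 749, H* ≈ 5.67, C* ≈ 43.7

From dC/dt = 0: 0.0138H* = 0.0782, so H* = 5.67.
From dB/dt = 0: 0.575(1 - B*/795) = 0.00591·5.67, giving B* = 795·(1 - 0.0582) = 749.
From dH/dt = 0: 0.00253·749 - 0.312 = 0.0362C*, so C* = 1.58/0.0362 = 43.7.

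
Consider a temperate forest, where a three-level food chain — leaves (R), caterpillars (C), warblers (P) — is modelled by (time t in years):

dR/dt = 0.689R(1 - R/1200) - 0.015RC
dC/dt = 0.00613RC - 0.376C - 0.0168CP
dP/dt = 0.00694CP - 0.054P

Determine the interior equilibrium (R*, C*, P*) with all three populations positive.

R* ≈ 997, C* ≈ 7.78, P* ≈ 341

From dP/dt = 0: 0.00694C* = 0.054, so C* = 7.78.
From dR/dt = 0: 0.689(1 - R*/1200) = 0.015·7.78, giving R* = 1200·(1 - 0.169) = 997.
From dC/dt = 0: 0.00613·997 - 0.376 = 0.0168P*, so P* = 5.73/0.0168 = 341.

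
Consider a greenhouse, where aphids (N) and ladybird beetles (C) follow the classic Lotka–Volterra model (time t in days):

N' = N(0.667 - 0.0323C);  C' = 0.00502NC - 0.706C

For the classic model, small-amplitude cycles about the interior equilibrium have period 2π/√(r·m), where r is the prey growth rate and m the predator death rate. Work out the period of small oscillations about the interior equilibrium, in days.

Here r = 0.667 and m = 0.706, so r·m = 0.471.
ω = √0.471 = 0.686 per day, hence T = 2π/ω ≈ 9.16 days.

T ≈ 9.16 days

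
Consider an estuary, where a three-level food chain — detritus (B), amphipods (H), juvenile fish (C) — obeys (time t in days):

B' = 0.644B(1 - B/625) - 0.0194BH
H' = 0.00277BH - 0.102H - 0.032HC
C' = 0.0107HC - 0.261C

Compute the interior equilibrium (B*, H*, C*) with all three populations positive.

B* ≈ 166, H* ≈ 24.4, C* ≈ 11.2

From dC/dt = 0: 0.0107H* = 0.261, so H* = 24.4.
From dB/dt = 0: 0.644(1 - B*/625) = 0.0194·24.4, giving B* = 625·(1 - 0.735) = 166.
From dH/dt = 0: 0.00277·166 - 0.102 = 0.032C*, so C* = 0.357/0.032 = 11.2.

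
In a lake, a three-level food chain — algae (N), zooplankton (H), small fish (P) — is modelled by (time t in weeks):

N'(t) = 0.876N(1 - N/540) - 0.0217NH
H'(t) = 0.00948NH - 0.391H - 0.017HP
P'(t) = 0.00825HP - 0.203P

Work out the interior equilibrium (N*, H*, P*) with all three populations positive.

N* ≈ 211, H* ≈ 24.6, P* ≈ 94.6

From dP/dt = 0: 0.00825H* = 0.203, so H* = 24.6.
From dN/dt = 0: 0.876(1 - N*/540) = 0.0217·24.6, giving N* = 540·(1 - 0.61) = 211.
From dH/dt = 0: 0.00948·211 - 0.391 = 0.017P*, so P* = 1.61/0.017 = 94.6.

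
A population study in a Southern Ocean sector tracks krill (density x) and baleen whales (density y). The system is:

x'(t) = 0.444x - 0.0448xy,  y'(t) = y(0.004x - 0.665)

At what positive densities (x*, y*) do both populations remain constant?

x* ≈ 166, y* ≈ 9.91

Set dy/dt = 0 with y > 0: 0.004x - 0.665 = 0, so x* = 0.665/0.004 = 166.
Set dx/dt = 0 with x > 0: 0.444 - 0.0448y = 0, so y* = 0.444/0.0448 = 9.91.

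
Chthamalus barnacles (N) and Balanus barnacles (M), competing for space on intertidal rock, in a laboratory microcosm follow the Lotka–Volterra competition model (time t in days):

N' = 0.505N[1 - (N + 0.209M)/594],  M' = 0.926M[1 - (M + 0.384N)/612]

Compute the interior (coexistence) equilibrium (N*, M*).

N* ≈ 507, M* ≈ 417

Setting both brackets to zero gives the nullclines N + 0.209M = 594 and 0.384N + M = 612.
Substituting M = 612 - 0.384N into the first: N(1 - 0.209·0.384) = 594 - 0.209·612.
So N* = 466/0.92 = 507, and then M* = 612 - 0.384·507 = 417.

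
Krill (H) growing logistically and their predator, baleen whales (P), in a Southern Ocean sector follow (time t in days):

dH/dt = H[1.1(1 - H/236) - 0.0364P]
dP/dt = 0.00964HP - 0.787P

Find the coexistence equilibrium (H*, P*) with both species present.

H* ≈ 81.6, P* ≈ 19.8

From dP/dt = 0 with P > 0: 0.00964H* = 0.787, so H* = 81.6.
Substitute into dH/dt = 0: 1.1(1 - 81.6/236) = 0.0364P*.
The bracket is 0.654, giving P* = 0.719/0.0364 = 19.8.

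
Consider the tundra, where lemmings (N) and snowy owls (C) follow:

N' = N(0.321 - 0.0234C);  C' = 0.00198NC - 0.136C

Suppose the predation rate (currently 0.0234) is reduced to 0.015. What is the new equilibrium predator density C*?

C* ≈ 21.4

At the interior fixed point, setting dN/dt = 0 with N > 0 fixes C* = (prey growth rate)/(NC coefficient) — independent of the other coefficients.
With the change, C* = 0.321/0.015 = 21.4; it rises from 13.7.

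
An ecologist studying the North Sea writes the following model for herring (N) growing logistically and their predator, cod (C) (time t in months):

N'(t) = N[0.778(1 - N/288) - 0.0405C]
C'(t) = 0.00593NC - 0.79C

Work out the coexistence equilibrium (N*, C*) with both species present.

From dC/dt = 0 with C > 0: 0.00593N* = 0.79, so N* = 133.
Substitute into dN/dt = 0: 0.778(1 - 133/288) = 0.0405C*.
The bracket is 0.537, giving C* = 0.418/0.0405 = 10.3.

N* ≈ 133, C* ≈ 10.3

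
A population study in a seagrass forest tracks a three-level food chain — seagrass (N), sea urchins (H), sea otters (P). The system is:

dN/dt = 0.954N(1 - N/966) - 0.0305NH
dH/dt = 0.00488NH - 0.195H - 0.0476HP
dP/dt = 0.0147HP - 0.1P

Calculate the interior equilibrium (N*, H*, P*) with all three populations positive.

N* ≈ 756, H* ≈ 6.8, P* ≈ 73.4

From dP/dt = 0: 0.0147H* = 0.1, so H* = 6.8.
From dN/dt = 0: 0.954(1 - N*/966) = 0.0305·6.8, giving N* = 966·(1 - 0.217) = 756.
From dH/dt = 0: 0.00488·756 - 0.195 = 0.0476P*, so P* = 3.49/0.0476 = 73.4.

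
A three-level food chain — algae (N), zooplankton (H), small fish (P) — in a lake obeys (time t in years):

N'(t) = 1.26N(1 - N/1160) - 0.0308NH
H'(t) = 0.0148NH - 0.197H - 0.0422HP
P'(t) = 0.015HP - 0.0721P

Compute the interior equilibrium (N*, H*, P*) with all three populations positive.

N* ≈ 1020, H* ≈ 4.81, P* ≈ 354

From dP/dt = 0: 0.015H* = 0.0721, so H* = 4.81.
From dN/dt = 0: 1.26(1 - N*/1160) = 0.0308·4.81, giving N* = 1160·(1 - 0.117) = 1020.
From dH/dt = 0: 0.0148·1020 - 0.197 = 0.0422P*, so P* = 15/0.0422 = 354.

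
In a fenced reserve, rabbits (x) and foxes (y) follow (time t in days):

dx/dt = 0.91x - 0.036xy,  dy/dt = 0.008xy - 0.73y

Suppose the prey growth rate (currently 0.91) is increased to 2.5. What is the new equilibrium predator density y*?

At the interior fixed point, setting dx/dt = 0 with x > 0 fixes y* = (prey growth rate)/(xy coefficient) — independent of the other coefficients.
With the change, y* = 2.5/0.036 = 69.4; it rises from 25.3.

y* ≈ 69.4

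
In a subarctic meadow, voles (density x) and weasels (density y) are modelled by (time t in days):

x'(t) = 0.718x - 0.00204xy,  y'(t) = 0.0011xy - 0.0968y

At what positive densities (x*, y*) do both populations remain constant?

Set dy/dt = 0 with y > 0: 0.0011x - 0.0968 = 0, so x* = 0.0968/0.0011 = 88.
Set dx/dt = 0 with x > 0: 0.718 - 0.00204y = 0, so y* = 0.718/0.00204 = 352.

x* ≈ 88, y* ≈ 352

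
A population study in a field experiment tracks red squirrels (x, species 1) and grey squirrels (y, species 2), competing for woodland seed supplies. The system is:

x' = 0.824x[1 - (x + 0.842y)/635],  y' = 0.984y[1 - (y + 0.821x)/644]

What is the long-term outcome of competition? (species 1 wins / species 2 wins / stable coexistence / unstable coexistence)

stable coexistence

Compare the nullcline intercepts: K1/α12 = 635/0.842 = 754 > K2 = 644; K2/α21 = 644/0.821 = 784 > K1 = 635.
Since both inequalities hold, each species can invade when rare, so the interior equilibrium is stable.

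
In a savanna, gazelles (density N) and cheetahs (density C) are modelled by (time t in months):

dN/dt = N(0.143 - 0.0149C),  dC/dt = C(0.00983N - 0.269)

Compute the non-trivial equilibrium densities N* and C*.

Set dC/dt = 0 with C > 0: 0.00983N - 0.269 = 0, so N* = 0.269/0.00983 = 27.4.
Set dN/dt = 0 with N > 0: 0.143 - 0.0149C = 0, so C* = 0.143/0.0149 = 9.6.

N* ≈ 27.4, C* ≈ 9.6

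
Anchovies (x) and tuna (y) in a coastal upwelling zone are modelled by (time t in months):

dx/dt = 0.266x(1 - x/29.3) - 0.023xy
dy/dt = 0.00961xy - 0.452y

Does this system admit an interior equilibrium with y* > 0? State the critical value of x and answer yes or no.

The predator equation gives dy/dt > 0 only when x > 0.452/0.00961 = 47.
Without the predator, x → K = 29.3. Since 29.3 < 47, the predator cannot invade.

Threshold x = 47; K < 47, so no, the predator goes extinct.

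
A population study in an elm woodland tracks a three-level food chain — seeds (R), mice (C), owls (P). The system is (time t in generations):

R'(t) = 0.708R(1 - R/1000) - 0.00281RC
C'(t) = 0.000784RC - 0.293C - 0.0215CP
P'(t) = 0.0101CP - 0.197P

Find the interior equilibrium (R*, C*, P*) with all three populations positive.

R* ≈ 923, C* ≈ 19.5, P* ≈ 20

From dP/dt = 0: 0.0101C* = 0.197, so C* = 19.5.
From dR/dt = 0: 0.708(1 - R*/1000) = 0.00281·19.5, giving R* = 1000·(1 - 0.0774) = 923.
From dC/dt = 0: 0.000784·923 - 0.293 = 0.0215P*, so P* = 0.43/0.0215 = 20.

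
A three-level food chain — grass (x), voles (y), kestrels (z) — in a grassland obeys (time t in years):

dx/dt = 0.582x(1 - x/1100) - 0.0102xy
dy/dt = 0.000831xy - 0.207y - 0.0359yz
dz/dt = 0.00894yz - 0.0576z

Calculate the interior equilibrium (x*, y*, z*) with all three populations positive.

x* ≈ 976, y* ≈ 6.44, z* ≈ 16.8

From dz/dt = 0: 0.00894y* = 0.0576, so y* = 6.44.
From dx/dt = 0: 0.582(1 - x*/1100) = 0.0102·6.44, giving x* = 1100·(1 - 0.113) = 976.
From dy/dt = 0: 0.000831·976 - 0.207 = 0.0359z*, so z* = 0.604/0.0359 = 16.8.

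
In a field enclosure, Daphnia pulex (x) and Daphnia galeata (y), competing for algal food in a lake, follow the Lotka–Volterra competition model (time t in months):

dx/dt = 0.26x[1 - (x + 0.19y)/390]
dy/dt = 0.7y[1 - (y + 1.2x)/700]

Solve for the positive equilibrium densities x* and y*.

Setting both brackets to zero gives the nullclines x + 0.19y = 390 and 1.2x + y = 700.
Substituting y = 700 - 1.2x into the first: x(1 - 0.19·1.2) = 390 - 0.19·700.
So x* = 257/0.772 = 333, and then y* = 700 - 1.2·333 = 301.

x* ≈ 333, y* ≈ 301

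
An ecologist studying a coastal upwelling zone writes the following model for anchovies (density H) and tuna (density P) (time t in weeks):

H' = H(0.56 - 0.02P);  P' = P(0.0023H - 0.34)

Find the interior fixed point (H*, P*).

Set dP/dt = 0 with P > 0: 0.0023H - 0.34 = 0, so H* = 0.34/0.0023 = 148.
Set dH/dt = 0 with H > 0: 0.56 - 0.02P = 0, so P* = 0.56/0.02 = 28.

H* ≈ 148, P* ≈ 28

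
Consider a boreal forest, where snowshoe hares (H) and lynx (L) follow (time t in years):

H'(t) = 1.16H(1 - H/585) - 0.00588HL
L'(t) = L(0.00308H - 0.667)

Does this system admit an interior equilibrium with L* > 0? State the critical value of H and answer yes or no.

The predator equation gives dL/dt > 0 only when H > 0.667/0.00308 = 217.
Without the predator, H → K = 585. Since 585 > 217, the predator can invade and persist.

Threshold H = 217; K > 217, so yes, the predator persists.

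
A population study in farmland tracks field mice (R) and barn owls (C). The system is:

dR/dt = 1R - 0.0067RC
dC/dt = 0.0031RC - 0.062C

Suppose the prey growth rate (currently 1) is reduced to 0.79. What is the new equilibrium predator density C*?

At the interior fixed point, setting dR/dt = 0 with R > 0 fixes C* = (prey growth rate)/(RC coefficient) — independent of the other coefficients.
With the change, C* = 0.79/0.0067 = 118; it falls from 149.

C* ≈ 118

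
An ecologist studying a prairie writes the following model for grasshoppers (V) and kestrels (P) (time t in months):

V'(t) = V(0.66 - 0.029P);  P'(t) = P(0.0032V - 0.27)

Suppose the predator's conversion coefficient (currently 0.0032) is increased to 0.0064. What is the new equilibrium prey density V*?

V* ≈ 42.2

At the interior fixed point, setting dP/dt = 0 with P > 0 fixes V* = (predator death rate)/(VP coefficient) — independent of the other coefficients.
With the change, V* = 0.27/0.0064 = 42.2; it falls from 84.4.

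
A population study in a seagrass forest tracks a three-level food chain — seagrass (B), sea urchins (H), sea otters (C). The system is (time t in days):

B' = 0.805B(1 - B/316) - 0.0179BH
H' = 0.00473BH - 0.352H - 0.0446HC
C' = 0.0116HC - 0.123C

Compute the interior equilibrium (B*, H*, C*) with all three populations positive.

From dC/dt = 0: 0.0116H* = 0.123, so H* = 10.6.
From dB/dt = 0: 0.805(1 - B*/316) = 0.0179·10.6, giving B* = 316·(1 - 0.236) = 241.
From dH/dt = 0: 0.00473·241 - 0.352 = 0.0446C*, so C* = 0.79/0.0446 = 17.7.

B* ≈ 241, H* ≈ 10.6, C* ≈ 17.7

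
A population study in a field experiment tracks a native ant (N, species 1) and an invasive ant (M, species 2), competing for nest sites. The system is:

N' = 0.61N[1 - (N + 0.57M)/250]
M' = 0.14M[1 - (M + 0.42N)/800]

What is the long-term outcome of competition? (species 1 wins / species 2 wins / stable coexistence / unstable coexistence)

species 2 excludes species 1

Compare the nullcline intercepts: K1/α12 = 250/0.57 = 439 < K2 = 800; K2/α21 = 800/0.42 = 1900 > K1 = 250.
Since the inequalities point opposite ways, species 2 can invade but species 1 cannot.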